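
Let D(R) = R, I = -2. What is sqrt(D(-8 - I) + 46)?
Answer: 2*sqrt(10) ≈ 6.3246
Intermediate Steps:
sqrt(D(-8 - I) + 46) = sqrt((-8 - 1*(-2)) + 46) = sqrt((-8 + 2) + 46) = sqrt(-6 + 46) = sqrt(40) = 2*sqrt(10)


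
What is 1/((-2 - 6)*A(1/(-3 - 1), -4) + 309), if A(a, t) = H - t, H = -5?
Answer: 1/317 ≈ 0.0031546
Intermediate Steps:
A(a, t) = -5 - t
1/((-2 - 6)*A(1/(-3 - 1), -4) + 309) = 1/((-2 - 6)*(-5 - 1*(-4)) + 309) = 1/(-8*(-5 + 4) + 309) = 1/(-8*(-1) + 309) = 1/(8 + 309) = 1/317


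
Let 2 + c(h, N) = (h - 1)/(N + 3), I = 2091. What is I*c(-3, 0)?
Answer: -6970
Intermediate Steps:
c(h, N) = -2 + (-1 + h)/(3 + N) (c(h, N) = -2 + (h - 1)/(N + 3) = -2 + (-1 + h)/(3 + N))
I*c(-3, 0) = 2091*((-7 - 3 - 2*0)/(3 + 0)) = 2091*((-7 - 3 + 0)/3) = 2091*((⅓)*(-10)) = 2091*(-10/3) = -6970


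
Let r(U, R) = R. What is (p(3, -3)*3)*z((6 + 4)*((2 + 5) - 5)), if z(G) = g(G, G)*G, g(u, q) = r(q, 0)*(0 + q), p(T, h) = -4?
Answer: 0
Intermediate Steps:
g(u, q) = 0 (g(u, q) = 0*(0 + q) = 0*q = 0)
z(G) = 0 (z(G) = 0*G = 0)
(p(3, -3)*3)*z((6 + 4)*((2 + 5) - 5)) = -4*3*0 = -12*0 = 0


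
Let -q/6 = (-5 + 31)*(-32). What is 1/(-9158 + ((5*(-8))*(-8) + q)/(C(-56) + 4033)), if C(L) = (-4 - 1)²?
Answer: -2029/18578926 ≈ -0.00010921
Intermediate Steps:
q = 4992 (q = -6*(-5 + 31)*(-32) = -156*(-32) = -6*(-832) = 4992)
C(L) = 25 (C(L) = (-5)² = 25)
1/(-9158 + ((5*(-8))*(-8) + q)/(C(-56) + 4033)) = 1/(-9158 + ((5*(-8))*(-8) + 4992)/(25 + 4033)) = 1/(-9158 + (-40*(-8) + 4992)/4058) = 1/(-9158 + (320 + 4992)*(1/4058)) = 1/(-9158 + 5312*(1/4058)) = 1/(-9158 + 2656/2029) = 1/(-18578926/2029) = -2029/18578926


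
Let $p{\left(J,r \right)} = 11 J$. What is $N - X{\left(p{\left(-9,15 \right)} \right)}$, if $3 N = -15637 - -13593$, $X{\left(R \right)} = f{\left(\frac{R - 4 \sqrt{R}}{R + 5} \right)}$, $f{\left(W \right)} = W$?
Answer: $- \frac{192433}{282} - \frac{6 i \sqrt{11}}{47} \approx -682.39 - 0.4234 i$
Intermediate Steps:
$X{\left(R \right)} = \frac{R - 4 \sqrt{R}}{5 + R}$ ($X{\left(R \right)} = \frac{R - 4 \sqrt{R}}{R + 5} = \frac{R - 4 \sqrt{R}}{5 + R}$)
$N = - \frac{2044}{3}$ ($N = \frac{-15637 - -13593}{3} = \frac{-15637 + 13593}{3} = \frac{1}{3} \left(-2044\right) = - \frac{2044}{3} \approx -681.33$)
$N - X{\left(p{\left(-9,15 \right)} \right)} = - \frac{2044}{3} - \frac{11 \left(-9\right) - 4 \sqrt{11 \left(-9\right)}}{5 + 11 \left(-9\right)} = - \frac{2044}{3} - \frac{-99 - 4 \sqrt{-99}}{5 - 99} = - \frac{2044}{3} - \frac{-99 - 4 \cdot 3 i \sqrt{11}}{-94} = - \frac{2044}{3} - - \frac{-99 - 12 i \sqrt{11}}{94} = - \frac{2044}{3} - \left(\frac{99}{94} + \frac{6 i \sqrt{11}}{47}\right) = - \frac{192433}{282} - \frac{6 i \sqrt{11}}{47}$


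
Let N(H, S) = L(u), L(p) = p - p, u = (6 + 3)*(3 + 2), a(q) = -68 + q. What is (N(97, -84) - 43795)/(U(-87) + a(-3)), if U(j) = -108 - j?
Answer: 43795/92 ≈ 476.03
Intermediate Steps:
u = 45 (u = 9*5 = 45)
L(p) = 0
N(H, S) = 0
(N(97, -84) - 43795)/(U(-87) + a(-3)) = (0 - 43795)/((-108 - 1*(-87)) + (-68 - 3)) = -43795/((-108 + 87) - 71) = -43795/(-21 - 71) = -43795/(-92) = -43795*(-1/92) = 43795/92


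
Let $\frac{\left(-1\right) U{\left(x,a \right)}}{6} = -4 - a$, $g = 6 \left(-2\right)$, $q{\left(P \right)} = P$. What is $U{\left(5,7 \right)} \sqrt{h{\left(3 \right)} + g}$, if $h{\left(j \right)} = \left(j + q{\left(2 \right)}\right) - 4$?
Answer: $66 i \sqrt{11} \approx 218.9 i$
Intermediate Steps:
$g = -12$
$h{\left(j \right)} = -2 + j$ ($h{\left(j \right)} = \left(j + 2\right) - 4 = \left(2 + j\right) - 4 = -2 + j$)
$U{\left(x,a \right)} = 24 + 6 a$ ($U{\left(x,a \right)} = - 6 \left(-4 - a\right) = 24 + 6 a$)
$U{\left(5,7 \right)} \sqrt{h{\left(3 \right)} + g} = \left(24 + 6 \cdot 7\right) \sqrt{\left(-2 + 3\right) - 12} = \left(24 + 42\right) \sqrt{1 - 12} = 66 \sqrt{-11} = 66 i \sqrt{11}$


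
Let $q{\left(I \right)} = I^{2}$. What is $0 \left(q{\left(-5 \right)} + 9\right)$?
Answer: $0$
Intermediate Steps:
$0 \left(q{\left(-5 \right)} + 9\right) = 0 \left(\left(-5\right)^{2} + 9\right) = 0 \left(25 + 9\right) = 0 \cdot 34 = 0$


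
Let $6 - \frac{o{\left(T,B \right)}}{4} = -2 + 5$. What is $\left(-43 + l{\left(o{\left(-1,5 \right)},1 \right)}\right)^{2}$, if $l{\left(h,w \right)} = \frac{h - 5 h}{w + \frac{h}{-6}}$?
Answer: $25$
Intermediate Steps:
$o{\left(T,B \right)} = 12$ ($o{\left(T,B \right)} = 24 - 4 \left(-2 + 5\right) = 24 - 12 = 12$)
$l{\left(h,w \right)} = - \frac{4 h}{w - \frac{h}{6}}$ ($l{\left(h,w \right)} = \frac{\left(-4\right) h}{w + h \left(- \frac{1}{6}\right)} = \frac{\left(-4\right) h}{w - \frac{h}{6}} = - \frac{4 h}{w - \frac{h}{6}}$)
$\left(-43 + l{\left(o{\left(-1,5 \right)},1 \right)}\right)^{2} = \left(-43 + 24 \cdot 12 \frac{1}{12 - 6}\right)^{2} = \left(-43 + 24 \cdot 12 \cdot \frac{1}{6}\right)^{2} = \left(-43 + 48\right)^{2} = 5^{2} = 25$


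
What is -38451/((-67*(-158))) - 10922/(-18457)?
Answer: -594069815/195385802 ≈ -3.0405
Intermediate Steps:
-38451/((-67*(-158))) - 10922/(-18457) = -38451/10586 - 10922*(-1/18457) = -38451*1/10586 + 10922/18457 = -38451/10586 + 10922/18457 = -594069815/195385802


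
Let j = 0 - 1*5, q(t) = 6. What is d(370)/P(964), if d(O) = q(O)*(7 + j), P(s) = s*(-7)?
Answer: -3/1687 ≈ -0.0017783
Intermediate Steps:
P(s) = -7*s
j = -5 (j = 0 - 5 = -5)
d(O) = 12 (d(O) = 6*(7 - 5) = 6*2 = 12)
d(370)/P(964) = 12/((-7*964)) = 12/(-6748) = 12*(-1/6748) = -3/1687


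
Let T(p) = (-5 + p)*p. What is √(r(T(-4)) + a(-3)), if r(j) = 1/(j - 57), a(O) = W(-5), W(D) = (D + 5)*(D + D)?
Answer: I*√21/21 ≈ 0.21822*I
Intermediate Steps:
T(p) = p*(-5 + p)
W(D) = 2*D*(5 + D) (W(D) = (5 + D)*(2*D) = 2*D*(5 + D))
a(O) = 0 (a(O) = 2*(-5)*(5 - 5) = 2*(-5)*0 = 0)
r(j) = 1/(-57 + j)
√(r(T(-4)) + a(-3)) = √(1/(-57 - 4*(-5 - 4)) + 0) = √(1/(-57 - 4*(-9)) + 0) = √(1/(-57 + 36) + 0) = √(1/(-21) + 0) = √(-1/21 + 0) = √(-1/21) = I*√21/21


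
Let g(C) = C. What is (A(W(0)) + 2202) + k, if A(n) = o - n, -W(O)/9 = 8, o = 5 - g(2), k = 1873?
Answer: 4150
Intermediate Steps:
o = 3 (o = 5 - 1*2 = 5 - 2 = 3)
W(O) = -72 (W(O) = -9*8 = -72)
A(n) = 3 - n
(A(W(0)) + 2202) + k = ((3 - 1*(-72)) + 2202) + 1873 = ((3 + 72) + 2202) + 1873 = (75 + 2202) + 1873 = 2277 + 1873 = 4150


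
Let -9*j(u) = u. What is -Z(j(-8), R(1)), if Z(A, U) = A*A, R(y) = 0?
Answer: -64/81 ≈ -0.79012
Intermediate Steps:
j(u) = -u/9
Z(A, U) = A²
-Z(j(-8), R(1)) = -(-⅑*(-8))² = -(8/9)² = -1*64/81 = -64/81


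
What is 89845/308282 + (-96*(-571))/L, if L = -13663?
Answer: -1205479529/324004382 ≈ -3.7206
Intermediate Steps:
89845/308282 + (-96*(-571))/L = 89845/308282 - 96*(-571)/(-13663) = 89845*(1/308282) + 54816*(-1/13663) = 89845/308282 - 54816/13663 = -1205479529/324004382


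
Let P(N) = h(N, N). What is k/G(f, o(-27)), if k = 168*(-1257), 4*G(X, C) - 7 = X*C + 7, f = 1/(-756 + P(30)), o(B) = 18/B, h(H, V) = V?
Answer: -919882656/15247 ≈ -60332.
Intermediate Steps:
P(N) = N
f = -1/726 (f = 1/(-756 + 30) = 1/(-726) = -1/726 ≈ -0.0013774)
G(X, C) = 7/2 + C*X/4 (G(X, C) = 7/4 + (X*C + 7)/4 = 7/4 + (C*X + 7)/4 = 7/4 + (7 + C*X)/4 = 7/4 + (7/4 + C*X/4) = 7/2 + C*X/4)
k = -211176
k/G(f, o(-27)) = -211176/(7/2 + (¼)*(18/(-27))*(-1/726)) = -211176/(7/2 + (¼)*(18*(-1/27))*(-1/726)) = -211176/(7/2 + (¼)*(-⅔)*(-1/726)) = -211176/(7/2 + 1/4356) = -211176/15247/4356 = -211176*4356/15247 = -919882656/15247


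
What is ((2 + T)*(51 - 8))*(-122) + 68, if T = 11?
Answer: -68130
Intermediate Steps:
((2 + T)*(51 - 8))*(-122) + 68 = ((2 + 11)*(51 - 8))*(-122) + 68 = (13*43)*(-122) + 68 = 559*(-122) + 68 = -68198 + 68 = -68130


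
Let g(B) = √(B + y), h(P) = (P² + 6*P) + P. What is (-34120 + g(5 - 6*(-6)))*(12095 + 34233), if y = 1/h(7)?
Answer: -1580711360 + 23164*√8038/7 ≈ -1.5804e+9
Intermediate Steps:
h(P) = P² + 7*P
y = 1/98 (y = 1/(7*(7 + 7)) = 1/(7*14) = 1/98 ≈ 0.010204)
g(B) = √(1/98 + B) (g(B) = √(B + 1/98) = √(1/98 + B))
(-34120 + g(5 - 6*(-6)))*(12095 + 34233) = (-34120 + √(2 + 196*(5 - 6*(-6)))/14)*(12095 + 34233) = (-34120 + √(2 + 196*(5 + 36))/14)*46328 = (-34120 + √(2 + 196*41)/14)*46328 = (-34120 + √(2 + 8036)/14)*46328 = (-34120 + √8038/14)*46328 = -1580711360 + 23164*√8038/7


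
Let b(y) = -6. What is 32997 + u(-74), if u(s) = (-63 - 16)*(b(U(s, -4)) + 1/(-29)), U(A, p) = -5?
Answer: 970738/29 ≈ 33474.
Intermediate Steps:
u(s) = 13825/29 (u(s) = (-63 - 16)*(-6 + 1/(-29)) = -79*(-6 - 1/29) = -79*(-175/29) = 13825/29)
32997 + u(-74) = 32997 + 13825/29 = 970738/29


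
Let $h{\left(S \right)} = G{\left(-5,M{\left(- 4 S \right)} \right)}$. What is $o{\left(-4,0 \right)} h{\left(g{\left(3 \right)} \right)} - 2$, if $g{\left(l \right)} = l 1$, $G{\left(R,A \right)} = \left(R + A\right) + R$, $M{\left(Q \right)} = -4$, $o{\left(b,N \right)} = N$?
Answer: $-2$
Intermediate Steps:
$G{\left(R,A \right)} = A + 2 R$ ($G{\left(R,A \right)} = \left(A + R\right) + R = A + 2 R$)
$g{\left(l \right)} = l$
$h{\left(S \right)} = -14$ ($h{\left(S \right)} = -4 + 2 \left(-5\right) = -4 - 10 = -14$)
$o{\left(-4,0 \right)} h{\left(g{\left(3 \right)} \right)} - 2 = 0 \left(-14\right) - 2 = 0 - 2 = -2$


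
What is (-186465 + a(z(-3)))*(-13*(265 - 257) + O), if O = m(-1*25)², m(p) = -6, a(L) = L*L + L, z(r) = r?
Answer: 12679212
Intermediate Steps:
a(L) = L + L² (a(L) = L² + L = L + L²)
O = 36 (O = (-6)² = 36)
(-186465 + a(z(-3)))*(-13*(265 - 257) + O) = (-186465 - 3*(1 - 3))*(-13*(265 - 257) + 36) = (-186465 - 3*(-2))*(-13*8 + 36) = (-186465 + 6)*(-104 + 36) = -186459*(-68) = 12679212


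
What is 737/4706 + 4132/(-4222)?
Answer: -8166789/9934366 ≈ -0.82207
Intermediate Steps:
737/4706 + 4132/(-4222) = 737*(1/4706) + 4132*(-1/4222) = 737/4706 - 2066/2111 = -8166789/9934366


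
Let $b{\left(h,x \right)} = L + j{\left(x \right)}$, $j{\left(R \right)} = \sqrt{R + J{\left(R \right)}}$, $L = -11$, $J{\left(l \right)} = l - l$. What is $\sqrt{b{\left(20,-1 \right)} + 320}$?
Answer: $\sqrt{309 + i} \approx 17.578 + 0.0284 i$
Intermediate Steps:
$J{\left(l \right)} = 0$
$j{\left(R \right)} = \sqrt{R}$ ($j{\left(R \right)} = \sqrt{R + 0} = \sqrt{R}$)
$b{\left(h,x \right)} = -11 + \sqrt{x}$
$\sqrt{b{\left(20,-1 \right)} + 320} = \sqrt{\left(-11 + \sqrt{-1}\right) + 320} = \sqrt{\left(-11 + i\right) + 320} = \sqrt{309 + i}$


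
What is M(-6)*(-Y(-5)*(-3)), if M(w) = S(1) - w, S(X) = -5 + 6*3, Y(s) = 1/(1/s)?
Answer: -285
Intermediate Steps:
Y(s) = s
S(X) = 13 (S(X) = -5 + 18 = 13)
M(w) = 13 - w
M(-6)*(-Y(-5)*(-3)) = (13 - 1*(-6))*(-1*(-5)*(-3)) = (13 + 6)*(5*(-3)) = 19*(-15) = -285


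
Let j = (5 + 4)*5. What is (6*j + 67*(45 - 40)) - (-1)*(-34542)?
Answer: -33937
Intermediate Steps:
j = 45 (j = 9*5 = 45)
(6*j + 67*(45 - 40)) - (-1)*(-34542) = (6*45 + 67*(45 - 40)) - (-1)*(-34542) = (270 + 67*5) - 1*34542 = (270 + 335) - 34542 = 605 - 34542 = -33937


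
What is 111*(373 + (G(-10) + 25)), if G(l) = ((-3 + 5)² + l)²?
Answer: 48174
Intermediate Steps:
G(l) = (4 + l)² (G(l) = (2² + l)² = (4 + l)²)
111*(373 + (G(-10) + 25)) = 111*(373 + ((4 - 10)² + 25)) = 111*(373 + ((-6)² + 25)) = 111*(373 + (36 + 25)) = 111*(373 + 61) = 111*434 = 48174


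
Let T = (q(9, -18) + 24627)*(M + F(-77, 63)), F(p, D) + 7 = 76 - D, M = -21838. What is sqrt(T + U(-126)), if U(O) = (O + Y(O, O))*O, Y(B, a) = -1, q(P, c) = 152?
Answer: I*sqrt(540959126) ≈ 23259.0*I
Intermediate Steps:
F(p, D) = 69 - D (F(p, D) = -7 + (76 - D) = 69 - D)
U(O) = O*(-1 + O) (U(O) = (O - 1)*O = (-1 + O)*O = O*(-1 + O))
T = -540975128 (T = (152 + 24627)*(-21838 + (69 - 1*63)) = 24779*(-21838 + (69 - 63)) = 24779*(-21838 + 6) = 24779*(-21832) = -540975128)
sqrt(T + U(-126)) = sqrt(-540975128 - 126*(-1 - 126)) = sqrt(-540975128 - 126*(-127)) = sqrt(-540975128 + 16002) = sqrt(-540959126) = I*sqrt(540959126)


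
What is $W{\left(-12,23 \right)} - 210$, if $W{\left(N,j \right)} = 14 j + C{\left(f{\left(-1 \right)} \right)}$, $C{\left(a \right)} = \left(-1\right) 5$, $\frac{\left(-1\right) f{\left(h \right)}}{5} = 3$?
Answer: $107$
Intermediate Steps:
$f{\left(h \right)} = -15$ ($f{\left(h \right)} = \left(-5\right) 3 = -15$)
$C{\left(a \right)} = -5$
$W{\left(N,j \right)} = -5 + 14 j$ ($W{\left(N,j \right)} = 14 j - 5 = -5 + 14 j$)
$W{\left(-12,23 \right)} - 210 = \left(-5 + 14 \cdot 23\right) - 210 = \left(-5 + 322\right) - 210 = 317 - 210 = 107$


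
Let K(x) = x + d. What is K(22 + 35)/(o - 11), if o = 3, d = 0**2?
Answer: -57/8 ≈ -7.1250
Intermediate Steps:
d = 0
K(x) = x (K(x) = x + 0 = x)
K(22 + 35)/(o - 11) = (22 + 35)/(3 - 11) = 57/(-8) = -1/8*57 = -57/8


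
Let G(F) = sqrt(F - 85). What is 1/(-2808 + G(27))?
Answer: -1404/3942461 - I*sqrt(58)/7884922 ≈ -0.00035612 - 9.6587e-7*I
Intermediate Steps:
G(F) = sqrt(-85 + F)
1/(-2808 + G(27)) = 1/(-2808 + sqrt(-85 + 27)) = 1/(-2808 + sqrt(-58)) = 1/(-2808 + I*sqrt(58))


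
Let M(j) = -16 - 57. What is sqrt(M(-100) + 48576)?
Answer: 13*sqrt(287) ≈ 220.23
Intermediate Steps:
M(j) = -73
sqrt(M(-100) + 48576) = sqrt(-73 + 48576) = sqrt(48503) = 13*sqrt(287)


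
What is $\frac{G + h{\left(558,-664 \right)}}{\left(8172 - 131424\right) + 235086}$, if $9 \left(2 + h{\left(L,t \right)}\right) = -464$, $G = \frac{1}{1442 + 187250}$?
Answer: $- \frac{90949535}{189919630152} \approx -0.00047888$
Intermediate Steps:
$G = \frac{1}{188692} \approx 5.2996 \cdot 10^{-6}$
$h{\left(L,t \right)} = - \frac{482}{9}$ ($h{\left(L,t \right)} = -2 + \frac{1}{9} \left(-464\right) = -2 - \frac{464}{9} = - \frac{482}{9}$)
$\frac{G + h{\left(558,-664 \right)}}{\left(8172 - 131424\right) + 235086} = \frac{\frac{1}{188692} - \frac{482}{9}}{\left(8172 - 131424\right) + 235086} = - \frac{90949535}{1698228 \left(-123252 + 235086\right)} = - \frac{90949535}{1698228 \cdot 111834} = \left(- \frac{90949535}{1698228}\right) \frac{1}{111834} = - \frac{90949535}{189919630152}$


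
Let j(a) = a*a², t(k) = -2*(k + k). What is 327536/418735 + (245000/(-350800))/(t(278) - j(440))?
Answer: 48938689253382503/62565158729803280 ≈ 0.78220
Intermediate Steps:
t(k) = -4*k
j(a) = a³
327536/418735 + (245000/(-350800))/(t(278) - j(440)) = 327536/418735 + (245000/(-350800))/(-4*278 - 1*440³) = 327536*(1/418735) + (245000*(-1/350800))/(-1112 - 1*85184000) = 327536/418735 - 1225/(1754*(-1112 - 85184000)) = 327536/418735 - 1225/1754/(-85185112) = 327536/418735 - 1225/1754*(-1/85185112) = 327536/418735 + 1225/149414686448 = 48938689253382503/62565158729803280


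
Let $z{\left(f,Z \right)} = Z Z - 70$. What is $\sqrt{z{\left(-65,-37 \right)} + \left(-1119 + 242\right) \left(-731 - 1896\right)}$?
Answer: $\sqrt{2305178} \approx 1518.3$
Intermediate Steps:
$z{\left(f,Z \right)} = -70 + Z^{2}$ ($z{\left(f,Z \right)} = Z^{2} - 70 = -70 + Z^{2}$)
$\sqrt{z{\left(-65,-37 \right)} + \left(-1119 + 242\right) \left(-731 - 1896\right)} = \sqrt{\left(-70 + \left(-37\right)^{2}\right) + \left(-1119 + 242\right) \left(-731 - 1896\right)} = \sqrt{\left(-70 + 1369\right) - -2303879} = \sqrt{1299 + 2303879} = \sqrt{2305178}$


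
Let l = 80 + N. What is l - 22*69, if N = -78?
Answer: -1516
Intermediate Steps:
l = 2 (l = 80 - 78 = 2)
l - 22*69 = 2 - 22*69 = 2 - 1518 = -1516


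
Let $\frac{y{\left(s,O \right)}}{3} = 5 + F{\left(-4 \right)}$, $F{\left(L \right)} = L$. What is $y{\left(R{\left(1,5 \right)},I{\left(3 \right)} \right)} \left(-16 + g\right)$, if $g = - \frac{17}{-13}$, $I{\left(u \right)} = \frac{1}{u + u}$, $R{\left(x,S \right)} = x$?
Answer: $- \frac{573}{13} \approx -44.077$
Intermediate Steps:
$I{\left(u \right)} = \frac{1}{2 u}$
$g = \frac{17}{13}$ ($g = \left(-17\right) \left(- \frac{1}{13}\right) = \frac{17}{13} \approx 1.3077$)
$y{\left(s,O \right)} = 3$ ($y{\left(s,O \right)} = 3 \left(5 - 4\right) = 3 \cdot 1 = 3$)
$y{\left(R{\left(1,5 \right)},I{\left(3 \right)} \right)} \left(-16 + g\right) = 3 \left(-16 + \frac{17}{13}\right) = 3 \left(- \frac{191}{13}\right) = - \frac{573}{13}$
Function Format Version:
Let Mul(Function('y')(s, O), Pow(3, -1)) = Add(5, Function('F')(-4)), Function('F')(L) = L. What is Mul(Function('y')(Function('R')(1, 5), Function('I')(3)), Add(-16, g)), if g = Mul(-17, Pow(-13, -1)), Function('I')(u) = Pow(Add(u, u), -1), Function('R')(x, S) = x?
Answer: Rational(-573, 13) ≈ -44.077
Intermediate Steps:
Function('I')(u) = Mul(Rational(1, 2), Pow(u, -1)) (Function('I')(u) = Pow(Mul(2, u), -1) = Mul(Rational(1, 2), Pow(u, -1)))
g = Rational(17, 13) (g = Mul(-17, Rational(-1, 13)) = Rational(17, 13) ≈ 1.3077)
Function('y')(s, O) = 3 (Function('y')(s, O) = Mul(3, Add(5, -4)) = Mul(3, 1) = 3)
Mul(Function('y')(Function('R')(1, 5), Function('I')(3)), Add(-16, g)) = Mul(3, Add(-16, Rational(17, 13))) = Mul(3, Rational(-191, 13)) = Rational(-573, 13)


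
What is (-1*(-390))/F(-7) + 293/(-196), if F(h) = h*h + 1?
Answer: 6179/980 ≈ 6.3051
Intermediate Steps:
F(h) = 1 + h**2 (F(h) = h**2 + 1 = 1 + h**2)
(-1*(-390))/F(-7) + 293/(-196) = (-1*(-390))/(1 + (-7)**2) + 293/(-196) = 390/(1 + 49) + 293*(-1/196) = 390/50 - 293/196 = 390*(1/50) - 293/196 = 39/5 - 293/196 = 6179/980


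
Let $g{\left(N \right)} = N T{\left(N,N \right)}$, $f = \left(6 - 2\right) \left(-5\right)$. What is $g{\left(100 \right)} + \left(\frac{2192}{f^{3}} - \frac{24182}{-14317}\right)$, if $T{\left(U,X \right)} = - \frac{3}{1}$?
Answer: $- \frac{2137420429}{7158500} \approx -298.58$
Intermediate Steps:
$T{\left(U,X \right)} = -3$ ($T{\left(U,X \right)} = \left(-3\right) 1 = -3$)
$f = -20$ ($f = 4 \left(-5\right) = -20$)
$g{\left(N \right)} = - 3 N$ ($g{\left(N \right)} = N \left(-3\right) = - 3 N$)
$g{\left(100 \right)} + \left(\frac{2192}{f^{3}} - \frac{24182}{-14317}\right) = \left(-3\right) 100 + \left(\frac{2192}{\left(-20\right)^{3}} - \frac{24182}{-14317}\right) = -300 + \left(\frac{2192}{-8000} - - \frac{24182}{14317}\right) = -300 + \left(2192 \left(- \frac{1}{8000}\right) + \frac{24182}{14317}\right) = -300 + \left(- \frac{137}{500} + \frac{24182}{14317}\right) = -300 + \frac{10129571}{7158500} = - \frac{2137420429}{7158500}$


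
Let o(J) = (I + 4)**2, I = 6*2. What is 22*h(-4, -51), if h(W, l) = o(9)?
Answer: 5632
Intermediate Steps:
I = 12
o(J) = 256 (o(J) = (12 + 4)**2 = 16**2 = 256)
h(W, l) = 256
22*h(-4, -51) = 22*256 = 5632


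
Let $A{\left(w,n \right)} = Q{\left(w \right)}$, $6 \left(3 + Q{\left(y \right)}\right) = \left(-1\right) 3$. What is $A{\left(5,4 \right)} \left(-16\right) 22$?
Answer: $1232$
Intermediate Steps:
$Q{\left(y \right)} = - \frac{7}{2}$ ($Q{\left(y \right)} = -3 + \frac{\left(-1\right) 3}{6} = -3 + \frac{1}{6} \left(-3\right) = -3 - \frac{1}{2} = - \frac{7}{2}$)
$A{\left(w,n \right)} = - \frac{7}{2}$
$A{\left(5,4 \right)} \left(-16\right) 22 = \left(- \frac{7}{2}\right) \left(-16\right) 22 = 56 \cdot 22 = 1232$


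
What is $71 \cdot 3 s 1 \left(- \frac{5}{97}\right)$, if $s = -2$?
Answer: $\frac{2130}{97} \approx 21.959$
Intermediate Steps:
$71 \cdot 3 s 1 \left(- \frac{5}{97}\right) = 71 \cdot 3 \left(-2\right) 1 \left(- \frac{5}{97}\right) = 71 \left(\left(-6\right) 1\right) \left(\left(-5\right) \frac{1}{97}\right) = 71 \left(-6\right) \left(- \frac{5}{97}\right) = \left(-426\right) \left(- \frac{5}{97}\right) = \frac{2130}{97}$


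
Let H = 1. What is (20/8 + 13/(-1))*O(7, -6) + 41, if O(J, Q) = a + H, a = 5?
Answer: -22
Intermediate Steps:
O(J, Q) = 6 (O(J, Q) = 5 + 1 = 6)
(20/8 + 13/(-1))*O(7, -6) + 41 = (20/8 + 13/(-1))*6 + 41 = (20*(1/8) + 13*(-1))*6 + 41 = (5/2 - 13)*6 + 41 = -21/2*6 + 41 = -63 + 41 = -22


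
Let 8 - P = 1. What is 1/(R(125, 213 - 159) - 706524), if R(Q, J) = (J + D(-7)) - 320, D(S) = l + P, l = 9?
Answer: -1/706774 ≈ -1.4149e-6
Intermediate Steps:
P = 7 (P = 8 - 1*1 = 8 - 1 = 7)
D(S) = 16 (D(S) = 9 + 7 = 16)
R(Q, J) = -304 + J (R(Q, J) = (J + 16) - 320 = (16 + J) - 320 = -304 + J)
1/(R(125, 213 - 159) - 706524) = 1/((-304 + (213 - 159)) - 706524) = 1/((-304 + 54) - 706524) = 1/(-250 - 706524) = 1/(-706774) = -1/706774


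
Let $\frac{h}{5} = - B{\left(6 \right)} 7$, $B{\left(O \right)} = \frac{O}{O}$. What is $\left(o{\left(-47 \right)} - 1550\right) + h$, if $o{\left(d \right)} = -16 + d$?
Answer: $-1648$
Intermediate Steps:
$B{\left(O \right)} = 1$
$h = -35$ ($h = 5 \left(-1\right) 1 \cdot 7 = 5 \left(\left(-1\right) 7\right) = 5 \left(-7\right) = -35$)
$\left(o{\left(-47 \right)} - 1550\right) + h = \left(\left(-16 - 47\right) - 1550\right) - 35 = \left(-63 - 1550\right) - 35 = -1613 - 35 = -1648$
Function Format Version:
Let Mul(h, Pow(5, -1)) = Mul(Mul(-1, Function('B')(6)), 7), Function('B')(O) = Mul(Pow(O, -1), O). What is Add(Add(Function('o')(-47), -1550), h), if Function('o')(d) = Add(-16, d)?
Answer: -1648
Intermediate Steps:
Function('B')(O) = 1
h = -35 (h = Mul(5, Mul(Mul(-1, 1), 7)) = Mul(5, Mul(-1, 7)) = Mul(5, -7) = -35)
Add(Add(Function('o')(-47), -1550), h) = Add(Add(Add(-16, -47), -1550), -35) = Add(Add(-63, -1550), -35) = Add(-1613, -35) = -1648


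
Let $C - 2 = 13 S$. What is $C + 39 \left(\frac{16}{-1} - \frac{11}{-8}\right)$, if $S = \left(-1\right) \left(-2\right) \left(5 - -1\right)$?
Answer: $- \frac{3299}{8} \approx -412.38$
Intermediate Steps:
$S = 12$ ($S = 2 \left(5 + 1\right) = 2 \cdot 6 = 12$)
$C = 158$ ($C = 2 + 13 \cdot 12 = 2 + 156 = 158$)
$C + 39 \left(\frac{16}{-1} - \frac{11}{-8}\right) = 158 + 39 \left(\frac{16}{-1} - \frac{11}{-8}\right) = 158 + 39 \left(16 \left(-1\right) - - \frac{11}{8}\right) = 158 + 39 \left(-16 + \frac{11}{8}\right) = 158 + 39 \left(- \frac{117}{8}\right) = 158 - \frac{4563}{8} = - \frac{3299}{8}$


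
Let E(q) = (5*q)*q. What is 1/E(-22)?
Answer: 1/2420 ≈ 0.00041322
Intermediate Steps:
E(q) = 5*q²
1/E(-22) = 1/(5*(-22)²) = 1/(5*484) = 1/2420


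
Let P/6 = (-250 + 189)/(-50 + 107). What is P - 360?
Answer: -6962/19 ≈ -366.42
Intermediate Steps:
P = -122/19 (P = 6*((-250 + 189)/(-50 + 107)) = 6*(-61/57) = -122/19 ≈ -6.4211)
P - 360 = -122/19 - 360 = -6962/19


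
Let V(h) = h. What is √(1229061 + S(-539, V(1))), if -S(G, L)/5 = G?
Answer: 2*√307939 ≈ 1109.8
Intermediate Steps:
S(G, L) = -5*G
√(1229061 + S(-539, V(1))) = √(1229061 - 5*(-539)) = √(1229061 + 2695) = √1231756 = 2*√307939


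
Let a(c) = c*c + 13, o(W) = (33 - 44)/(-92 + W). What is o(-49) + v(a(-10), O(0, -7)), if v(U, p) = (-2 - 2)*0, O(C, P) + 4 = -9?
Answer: 11/141 ≈ 0.078014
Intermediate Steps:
O(C, P) = -13 (O(C, P) = -4 - 9 = -13)
o(W) = -11/(-92 + W)
a(c) = 13 + c² (a(c) = c² + 13 = 13 + c²)
v(U, p) = 0 (v(U, p) = -4*0 = 0)
o(-49) + v(a(-10), O(0, -7)) = -11/(-92 - 49) + 0 = -11/(-141) + 0 = -11*(-1/141) + 0 = 11/141 + 0 = 11/141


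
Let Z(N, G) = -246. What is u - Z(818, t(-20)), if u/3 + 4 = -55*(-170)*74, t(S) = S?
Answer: 2075934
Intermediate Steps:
u = 2075688 (u = -12 + 3*(-55*(-170)*74) = -12 + 3*(9350*74) = -12 + 3*691900 = -12 + 2075700 = 2075688)
u - Z(818, t(-20)) = 2075688 - 1*(-246) = 2075688 + 246 = 2075934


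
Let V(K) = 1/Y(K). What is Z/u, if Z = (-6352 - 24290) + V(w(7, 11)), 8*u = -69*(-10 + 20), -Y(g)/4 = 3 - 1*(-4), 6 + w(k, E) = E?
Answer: 857977/2415 ≈ 355.27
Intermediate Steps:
w(k, E) = -6 + E
Y(g) = -28 (Y(g) = -4*(3 - 1*(-4)) = -4*(3 + 4) = -4*7 = -28)
u = -345/4 (u = (-69*(-10 + 20))/8 = (-69*10)/8 = (1/8)*(-690) = -345/4 ≈ -86.250)
V(K) = -1/28 (V(K) = 1/(-28) = -1/28)
Z = -857977/28 (Z = (-6352 - 24290) - 1/28 = -30642 - 1/28 = -857977/28 ≈ -30642.)
Z/u = -857977/(28*(-345/4)) = -857977/28*(-4/345) = 857977/2415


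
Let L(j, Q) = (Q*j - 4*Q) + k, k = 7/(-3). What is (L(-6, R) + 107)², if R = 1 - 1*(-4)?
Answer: 26896/9 ≈ 2988.4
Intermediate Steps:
k = -7/3 (k = 7*(-⅓) = -7/3 ≈ -2.3333)
R = 5 (R = 1 + 4 = 5)
L(j, Q) = -7/3 - 4*Q + Q*j (L(j, Q) = (Q*j - 4*Q) - 7/3 = (-4*Q + Q*j) - 7/3 = -7/3 - 4*Q + Q*j)
(L(-6, R) + 107)² = ((-7/3 - 4*5 + 5*(-6)) + 107)² = ((-7/3 - 20 - 30) + 107)² = (-157/3 + 107)² = (164/3)² = 26896/9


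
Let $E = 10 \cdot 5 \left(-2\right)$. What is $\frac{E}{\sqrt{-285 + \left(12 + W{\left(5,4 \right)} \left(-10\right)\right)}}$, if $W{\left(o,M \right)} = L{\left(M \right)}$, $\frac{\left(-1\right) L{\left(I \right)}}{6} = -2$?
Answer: $\frac{100 i \sqrt{393}}{393} \approx 5.0443 i$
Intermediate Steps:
$L{\left(I \right)} = 12$ ($L{\left(I \right)} = \left(-6\right) \left(-2\right) = 12$)
$W{\left(o,M \right)} = 12$
$E = -100$ ($E = 50 \left(-2\right) = -100$)
$\frac{E}{\sqrt{-285 + \left(12 + W{\left(5,4 \right)} \left(-10\right)\right)}} = - \frac{100}{\sqrt{-285 + \left(12 + 12 \left(-10\right)\right)}} = - \frac{100}{\sqrt{-285 + \left(12 - 120\right)}} = - \frac{100}{\sqrt{-285 - 108}} = - \frac{100}{\sqrt{-393}} = - \frac{100}{i \sqrt{393}} = - 100 \left(- \frac{i \sqrt{393}}{393}\right) = \frac{100 i \sqrt{393}}{393}$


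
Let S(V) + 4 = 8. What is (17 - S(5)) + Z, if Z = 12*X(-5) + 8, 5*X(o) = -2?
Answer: 81/5 ≈ 16.200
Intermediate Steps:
S(V) = 4 (S(V) = -4 + 8 = 4)
X(o) = -2/5 (X(o) = (1/5)*(-2) = -2/5)
Z = 16/5 (Z = 12*(-2/5) + 8 = -24/5 + 8 = 16/5 ≈ 3.2000)
(17 - S(5)) + Z = (17 - 1*4) + 16/5 = (17 - 4) + 16/5 = 13 + 16/5 = 81/5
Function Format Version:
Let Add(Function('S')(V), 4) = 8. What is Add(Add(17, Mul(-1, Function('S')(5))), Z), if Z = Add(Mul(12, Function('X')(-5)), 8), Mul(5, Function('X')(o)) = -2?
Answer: Rational(81, 5) ≈ 16.200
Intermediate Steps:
Function('S')(V) = 4 (Function('S')(V) = Add(-4, 8) = 4)
Function('X')(o) = Rational(-2, 5) (Function('X')(o) = Mul(Rational(1, 5), -2) = Rational(-2, 5))
Z = Rational(16, 5) (Z = Add(Mul(12, Rational(-2, 5)), 8) = Add(Rational(-24, 5), 8) = Rational(16, 5) ≈ 3.2000)
Add(Add(17, Mul(-1, Function('S')(5))), Z) = Add(Add(17, Mul(-1, 4)), Rational(16, 5)) = Add(Add(17, -4), Rational(16, 5)) = Add(13, Rational(16, 5)) = Rational(81, 5)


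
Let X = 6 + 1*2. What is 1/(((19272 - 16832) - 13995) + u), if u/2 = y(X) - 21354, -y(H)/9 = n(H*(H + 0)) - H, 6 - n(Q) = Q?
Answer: -1/53075 ≈ -1.8841e-5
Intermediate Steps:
n(Q) = 6 - Q
X = 8 (X = 6 + 2 = 8)
y(H) = -54 + 9*H + 9*H² (y(H) = -9*((6 - H*(H + 0)) - H) = -9*((6 - H*H) - H) = -9*((6 - H²) - H) = -9*(6 - H - H²) = -54 + 9*H + 9*H²)
u = -41520 (u = 2*((-54 + 9*8 + 9*8²) - 21354) = 2*((-54 + 72 + 9*64) - 21354) = 2*((-54 + 72 + 576) - 21354) = 2*(594 - 21354) = 2*(-20760) = -41520)
1/(((19272 - 16832) - 13995) + u) = 1/(((19272 - 16832) - 13995) - 41520) = 1/((2440 - 13995) - 41520) = 1/(-11555 - 41520) = 1/(-53075) = -1/53075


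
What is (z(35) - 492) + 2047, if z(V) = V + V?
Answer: 1625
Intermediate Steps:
z(V) = 2*V
(z(35) - 492) + 2047 = (2*35 - 492) + 2047 = (70 - 492) + 2047 = -422 + 2047 = 1625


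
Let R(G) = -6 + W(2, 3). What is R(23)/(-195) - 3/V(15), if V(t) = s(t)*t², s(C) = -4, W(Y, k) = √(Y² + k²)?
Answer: 133/3900 - √13/195 ≈ 0.015613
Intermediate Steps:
R(G) = -6 + √13 (R(G) = -6 + √(2² + 3²) = -6 + √(4 + 9) = -6 + √13)
V(t) = -4*t²
R(23)/(-195) - 3/V(15) = (-6 + √13)/(-195) - 3/((-4*15²)) = (-6 + √13)*(-1/195) - 3/((-4*225)) = (2/65 - √13/195) - 3/(-900) = (2/65 - √13/195) - 3*(-1/900) = (2/65 - √13/195) + 1/300 = 133/3900 - √13/195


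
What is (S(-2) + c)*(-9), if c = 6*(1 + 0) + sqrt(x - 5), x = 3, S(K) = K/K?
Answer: -63 - 9*I*sqrt(2) ≈ -63.0 - 12.728*I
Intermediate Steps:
S(K) = 1
c = 6 + I*sqrt(2) (c = 6*(1 + 0) + sqrt(3 - 5) = 6*1 + sqrt(-2) = 6 + I*sqrt(2) ≈ 6.0 + 1.4142*I)
(S(-2) + c)*(-9) = (1 + (6 + I*sqrt(2)))*(-9) = (7 + I*sqrt(2))*(-9) = -63 - 9*I*sqrt(2)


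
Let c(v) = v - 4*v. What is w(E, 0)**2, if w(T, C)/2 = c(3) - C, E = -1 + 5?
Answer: 324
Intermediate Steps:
E = 4
c(v) = -3*v
w(T, C) = -18 - 2*C (w(T, C) = 2*(-3*3 - C) = 2*(-9 - C) = -18 - 2*C)
w(E, 0)**2 = (-18 - 2*0)**2 = (-18 + 0)**2 = (-18)**2 = 324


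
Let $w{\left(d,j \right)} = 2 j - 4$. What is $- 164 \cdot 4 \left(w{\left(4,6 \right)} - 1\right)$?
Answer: $-4592$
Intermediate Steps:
$w{\left(d,j \right)} = -4 + 2 j$ ($w{\left(d,j \right)} = 2 j - 4 = -4 + 2 j$)
$- 164 \cdot 4 \left(w{\left(4,6 \right)} - 1\right) = - 164 \cdot 4 \left(\left(-4 + 2 \cdot 6\right) - 1\right) = - 164 \cdot 4 \left(\left(-4 + 12\right) - 1\right) = - 164 \cdot 4 \left(8 - 1\right) = - 164 \cdot 4 \cdot 7 = \left(-164\right) 28 = -4592$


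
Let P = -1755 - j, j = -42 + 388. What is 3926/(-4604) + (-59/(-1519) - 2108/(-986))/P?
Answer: -181898645891/213052749602 ≈ -0.85377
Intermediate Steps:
j = 346
P = -2101 (P = -1755 - 1*346 = -1755 - 346 = -2101)
3926/(-4604) + (-59/(-1519) - 2108/(-986))/P = 3926/(-4604) + (-59/(-1519) - 2108/(-986))/(-2101) = 3926*(-1/4604) + (-59*(-1/1519) - 2108*(-1/986))*(-1/2101) = -1963/2302 + (59/1519 + 62/29)*(-1/2101) = -1963/2302 + (95889/44051)*(-1/2101) = -1963/2302 - 95889/92551151 = -181898645891/213052749602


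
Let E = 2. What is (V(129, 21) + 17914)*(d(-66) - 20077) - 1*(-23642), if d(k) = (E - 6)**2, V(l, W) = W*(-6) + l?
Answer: -359409295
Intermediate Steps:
V(l, W) = l - 6*W (V(l, W) = -6*W + l = l - 6*W)
d(k) = 16 (d(k) = (2 - 6)**2 = (-4)**2 = 16)
(V(129, 21) + 17914)*(d(-66) - 20077) - 1*(-23642) = ((129 - 6*21) + 17914)*(16 - 20077) - 1*(-23642) = ((129 - 126) + 17914)*(-20061) + 23642 = (3 + 17914)*(-20061) + 23642 = 17917*(-20061) + 23642 = -359432937 + 23642 = -359409295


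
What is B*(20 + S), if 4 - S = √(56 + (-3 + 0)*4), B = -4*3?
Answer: -288 + 24*√11 ≈ -208.40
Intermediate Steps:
B = -12
S = 4 - 2*√11 (S = 4 - √(56 + (-3 + 0)*4) = 4 - √(56 - 3*4) = 4 - √(56 - 12) = 4 - √44 = 4 - 2*√11 ≈ -2.6333)
B*(20 + S) = -12*(20 + (4 - 2*√11)) = -12*(24 - 2*√11) = -288 + 24*√11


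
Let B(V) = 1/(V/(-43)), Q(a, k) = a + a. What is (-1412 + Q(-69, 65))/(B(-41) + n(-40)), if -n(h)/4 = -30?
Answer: -63550/4963 ≈ -12.805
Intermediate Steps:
n(h) = 120 (n(h) = -4*(-30) = 120)
Q(a, k) = 2*a
B(V) = -43/V (B(V) = 1/(V*(-1/43)) = 1/(-V/43) = -43/V)
(-1412 + Q(-69, 65))/(B(-41) + n(-40)) = (-1412 + 2*(-69))/(-43/(-41) + 120) = (-1412 - 138)/(-43*(-1/41) + 120) = -1550/(43/41 + 120) = -1550/4963/41 = -1550*41/4963 = -63550/4963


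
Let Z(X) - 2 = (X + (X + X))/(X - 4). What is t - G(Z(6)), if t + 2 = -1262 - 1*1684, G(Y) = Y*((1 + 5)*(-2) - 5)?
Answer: -2761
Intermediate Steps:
Z(X) = 2 + 3*X/(-4 + X) (Z(X) = 2 + (X + (X + X))/(X - 4) = 2 + (X + 2*X)/(-4 + X) = 2 + (3*X)/(-4 + X) = 2 + 3*X/(-4 + X))
G(Y) = -17*Y (G(Y) = Y*(6*(-2) - 5) = Y*(-12 - 5) = Y*(-17) = -17*Y)
t = -2948 (t = -2 + (-1262 - 1*1684) = -2 + (-1262 - 1684) = -2 - 2946 = -2948)
t - G(Z(6)) = -2948 - (-17)*(-8 + 5*6)/(-4 + 6) = -2948 - (-17)*(-8 + 30)/2 = -2948 - (-17)*(1/2)*22 = -2948 - (-17)*11 = -2948 - 1*(-187) = -2948 + 187 = -2761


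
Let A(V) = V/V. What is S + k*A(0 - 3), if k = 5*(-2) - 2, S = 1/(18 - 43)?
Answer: -301/25 ≈ -12.040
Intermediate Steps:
S = -1/25 (S = 1/(-25) = -1/25 ≈ -0.040000)
A(V) = 1
k = -12 (k = -10 - 2 = -12)
S + k*A(0 - 3) = -1/25 - 12*1 = -1/25 - 12 = -301/25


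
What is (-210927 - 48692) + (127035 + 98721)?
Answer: -33863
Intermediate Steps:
(-210927 - 48692) + (127035 + 98721) = -259619 + 225756 = -33863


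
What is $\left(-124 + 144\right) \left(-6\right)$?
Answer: $-120$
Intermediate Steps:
$\left(-124 + 144\right) \left(-6\right) = 20 \left(-6\right) = -120$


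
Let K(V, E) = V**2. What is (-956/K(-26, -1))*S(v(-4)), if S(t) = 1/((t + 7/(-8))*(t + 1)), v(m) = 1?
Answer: -956/169 ≈ -5.6568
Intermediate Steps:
S(t) = 1/((1 + t)*(-7/8 + t)) (S(t) = 1/((t + 7*(-1/8))*(1 + t)) = 1/((t - 7/8)*(1 + t)) = 1/((-7/8 + t)*(1 + t)) = 1/((1 + t)*(-7/8 + t)))
(-956/K(-26, -1))*S(v(-4)) = (-956/((-26)**2))*(8/(-7 + 1 + 8*1**2)) = (-956/676)*(8/(-7 + 1 + 8*1)) = (-956*1/676)*(8/(-7 + 1 + 8)) = -1912/(169*2) = -239/169*4 = -956/169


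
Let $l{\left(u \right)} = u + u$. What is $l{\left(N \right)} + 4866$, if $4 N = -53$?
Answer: $\frac{9679}{2} \approx 4839.5$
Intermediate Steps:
$N = - \frac{53}{4}$ ($N = \frac{1}{4} \left(-53\right) = - \frac{53}{4} \approx -13.25$)
$l{\left(u \right)} = 2 u$
$l{\left(N \right)} + 4866 = 2 \left(- \frac{53}{4}\right) + 4866 = - \frac{53}{2} + 4866 = \frac{9679}{2}$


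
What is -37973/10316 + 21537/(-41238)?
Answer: -99339237/23633956 ≈ -4.2032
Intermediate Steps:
-37973/10316 + 21537/(-41238) = -37973*1/10316 + 21537*(-1/41238) = -37973/10316 - 2393/4582 = -99339237/23633956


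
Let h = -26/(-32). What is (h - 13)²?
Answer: 38025/256 ≈ 148.54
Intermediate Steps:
h = 13/16 (h = -26*(-1/32) = 13/16 ≈ 0.81250)
(h - 13)² = (13/16 - 13)² = (-195/16)² = 38025/256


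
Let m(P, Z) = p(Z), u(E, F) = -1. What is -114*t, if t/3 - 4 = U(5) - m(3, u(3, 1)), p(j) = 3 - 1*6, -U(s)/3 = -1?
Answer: -3420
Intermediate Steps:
U(s) = 3 (U(s) = -3*(-1) = 3)
p(j) = -3 (p(j) = 3 - 6 = -3)
m(P, Z) = -3
t = 30 (t = 12 + 3*(3 - 1*(-3)) = 12 + 3*(3 + 3) = 12 + 3*6 = 12 + 18 = 30)
-114*t = -114*30 = -3420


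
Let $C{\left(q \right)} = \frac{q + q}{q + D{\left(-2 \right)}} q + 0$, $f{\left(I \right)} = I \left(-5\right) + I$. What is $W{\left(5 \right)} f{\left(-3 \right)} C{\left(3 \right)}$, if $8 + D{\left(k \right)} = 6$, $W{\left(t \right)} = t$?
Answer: $1080$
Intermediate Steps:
$f{\left(I \right)} = - 4 I$ ($f{\left(I \right)} = - 5 I + I = - 4 I$)
$D{\left(k \right)} = -2$ ($D{\left(k \right)} = -8 + 6 = -2$)
$C{\left(q \right)} = \frac{2 q^{2}}{-2 + q}$ ($C{\left(q \right)} = \frac{q + q}{q - 2} q + 0 = \frac{2 q}{-2 + q} q + 0 = \frac{2 q^{2}}{-2 + q} + 0 = \frac{2 q^{2}}{-2 + q}$)
$W{\left(5 \right)} f{\left(-3 \right)} C{\left(3 \right)} = 5 \left(\left(-4\right) \left(-3\right)\right) \frac{2 \cdot 3^{2}}{-2 + 3} = 5 \cdot 12 \cdot 2 \cdot 9 \cdot 1^{-1} = 60 \cdot 2 \cdot 9 \cdot 1 = 60 \cdot 18 = 1080$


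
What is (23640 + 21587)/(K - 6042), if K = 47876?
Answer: 3479/3218 ≈ 1.0811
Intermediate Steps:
(23640 + 21587)/(K - 6042) = (23640 + 21587)/(47876 - 6042) = 45227/41834 = 45227*(1/41834) = 3479/3218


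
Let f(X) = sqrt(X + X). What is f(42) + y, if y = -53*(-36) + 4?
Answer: 1912 + 2*sqrt(21) ≈ 1921.2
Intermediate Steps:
y = 1912 (y = 1908 + 4 = 1912)
f(X) = sqrt(2)*sqrt(X) (f(X) = sqrt(2*X) = sqrt(2)*sqrt(X))
f(42) + y = sqrt(2)*sqrt(42) + 1912 = 2*sqrt(21) + 1912 = 1912 + 2*sqrt(21)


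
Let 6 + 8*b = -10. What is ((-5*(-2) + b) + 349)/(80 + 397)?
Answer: 119/159 ≈ 0.74843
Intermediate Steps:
b = -2 (b = -¾ + (⅛)*(-10) = -¾ - 5/4 = -2)
((-5*(-2) + b) + 349)/(80 + 397) = ((-5*(-2) - 2) + 349)/(80 + 397) = ((10 - 2) + 349)/477 = (8 + 349)*(1/477) = 357*(1/477) = 119/159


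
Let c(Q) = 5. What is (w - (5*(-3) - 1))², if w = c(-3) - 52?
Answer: 961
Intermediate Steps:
w = -47 (w = 5 - 52 = -47)
(w - (5*(-3) - 1))² = (-47 - (5*(-3) - 1))² = (-47 - (-15 - 1))² = (-47 - 1*(-16))² = (-47 + 16)² = (-31)² = 961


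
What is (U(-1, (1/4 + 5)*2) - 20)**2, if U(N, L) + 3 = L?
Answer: 625/4 ≈ 156.25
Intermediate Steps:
U(N, L) = -3 + L
(U(-1, (1/4 + 5)*2) - 20)**2 = ((-3 + (1/4 + 5)*2) - 20)**2 = ((-3 + (21/4)*2) - 20)**2 = ((-3 + 21/2) - 20)**2 = (15/2 - 20)**2 = (-25/2)**2 = 625/4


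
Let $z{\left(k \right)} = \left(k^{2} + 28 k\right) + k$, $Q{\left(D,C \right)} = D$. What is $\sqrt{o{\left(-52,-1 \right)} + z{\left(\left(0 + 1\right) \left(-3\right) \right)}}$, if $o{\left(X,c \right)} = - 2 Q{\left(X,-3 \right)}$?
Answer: $\sqrt{26} \approx 5.099$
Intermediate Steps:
$z{\left(k \right)} = k^{2} + 29 k$
$o{\left(X,c \right)} = - 2 X$
$\sqrt{o{\left(-52,-1 \right)} + z{\left(\left(0 + 1\right) \left(-3\right) \right)}} = \sqrt{\left(-2\right) \left(-52\right) + \left(0 + 1\right) \left(-3\right) \left(29 + \left(0 + 1\right) \left(-3\right)\right)} = \sqrt{104 + 1 \left(-3\right) \left(29 + 1 \left(-3\right)\right)} = \sqrt{104 - 3 \left(29 - 3\right)} = \sqrt{104 - 78} = \sqrt{26}$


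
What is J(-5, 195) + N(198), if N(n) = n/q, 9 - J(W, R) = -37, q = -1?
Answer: -152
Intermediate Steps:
J(W, R) = 46 (J(W, R) = 9 - 1*(-37) = 9 + 37 = 46)
N(n) = -n (N(n) = n/(-1) = n*(-1) = -n)
J(-5, 195) + N(198) = 46 - 1*198 = 46 - 198 = -152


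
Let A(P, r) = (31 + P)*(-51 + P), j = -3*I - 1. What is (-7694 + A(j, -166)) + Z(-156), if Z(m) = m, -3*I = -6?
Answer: -9242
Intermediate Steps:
I = 2 (I = -⅓*(-6) = 2)
j = -7 (j = -3*2 - 1 = -6 - 1 = -7)
A(P, r) = (-51 + P)*(31 + P)
(-7694 + A(j, -166)) + Z(-156) = (-7694 + (-1581 + (-7)² - 20*(-7))) - 156 = (-7694 + (-1581 + 49 + 140)) - 156 = (-7694 - 1392) - 156 = -9086 - 156 = -9242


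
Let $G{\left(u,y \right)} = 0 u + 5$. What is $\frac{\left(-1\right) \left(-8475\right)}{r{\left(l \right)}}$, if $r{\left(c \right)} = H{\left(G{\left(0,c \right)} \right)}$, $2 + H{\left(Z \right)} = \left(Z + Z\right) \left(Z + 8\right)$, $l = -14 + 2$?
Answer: $\frac{8475}{128} \approx 66.211$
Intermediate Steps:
$l = -12$
$G{\left(u,y \right)} = 5$ ($G{\left(u,y \right)} = 0 + 5 = 5$)
$H{\left(Z \right)} = -2 + 2 Z \left(8 + Z\right)$ ($H{\left(Z \right)} = -2 + \left(Z + Z\right) \left(Z + 8\right) = -2 + 2 Z \left(8 + Z\right)$)
$r{\left(c \right)} = 128$ ($r{\left(c \right)} = -2 + 2 \cdot 5^{2} + 16 \cdot 5 = -2 + 2 \cdot 25 + 80 = -2 + 50 + 80 = 128$)
$\frac{\left(-1\right) \left(-8475\right)}{r{\left(l \right)}} = \frac{\left(-1\right) \left(-8475\right)}{128} = 8475 \cdot \frac{1}{128} = \frac{8475}{128}$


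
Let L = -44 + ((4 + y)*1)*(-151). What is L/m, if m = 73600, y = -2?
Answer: -173/36800 ≈ -0.0047011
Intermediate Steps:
L = -346 (L = -44 + ((4 - 2)*1)*(-151) = -44 + (2*1)*(-151) = -44 + 2*(-151) = -44 - 302 = -346)
L/m = -346/73600 = -346*1/73600 = -173/36800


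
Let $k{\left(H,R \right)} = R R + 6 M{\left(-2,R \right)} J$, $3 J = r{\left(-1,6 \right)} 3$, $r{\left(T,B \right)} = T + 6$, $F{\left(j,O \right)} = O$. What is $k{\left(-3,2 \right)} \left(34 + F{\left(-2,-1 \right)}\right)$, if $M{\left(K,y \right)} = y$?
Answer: $2112$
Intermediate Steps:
$r{\left(T,B \right)} = 6 + T$
$J = 5$ ($J = \frac{\left(6 - 1\right) 3}{3} = \frac{5 \cdot 3}{3} = \frac{1}{3} \cdot 15 = 5$)
$k{\left(H,R \right)} = R^{2} + 30 R$ ($k{\left(H,R \right)} = R R + 6 R 5 = R^{2} + 30 R$)
$k{\left(-3,2 \right)} \left(34 + F{\left(-2,-1 \right)}\right) = 2 \left(30 + 2\right) \left(34 - 1\right) = 2 \cdot 32 \cdot 33 = 64 \cdot 33 = 2112$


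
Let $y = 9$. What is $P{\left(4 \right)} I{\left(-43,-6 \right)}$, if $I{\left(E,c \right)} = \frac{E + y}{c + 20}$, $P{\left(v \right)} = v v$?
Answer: $- \frac{272}{7} \approx -38.857$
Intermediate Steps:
$P{\left(v \right)} = v^{2}$
$I{\left(E,c \right)} = \frac{9 + E}{20 + c}$ ($I{\left(E,c \right)} = \frac{E + 9}{c + 20} = \frac{9 + E}{20 + c}$)
$P{\left(4 \right)} I{\left(-43,-6 \right)} = 4^{2} \frac{9 - 43}{20 - 6} = 16 \cdot \frac{1}{14} \left(-34\right) = 16 \left(- \frac{17}{7}\right) = - \frac{272}{7}$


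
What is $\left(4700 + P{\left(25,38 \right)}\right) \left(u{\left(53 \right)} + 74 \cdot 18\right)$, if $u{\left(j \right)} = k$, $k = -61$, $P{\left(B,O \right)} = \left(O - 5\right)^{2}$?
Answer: $7357819$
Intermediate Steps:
$P{\left(B,O \right)} = \left(-5 + O\right)^{2}$
$u{\left(j \right)} = -61$
$\left(4700 + P{\left(25,38 \right)}\right) \left(u{\left(53 \right)} + 74 \cdot 18\right) = \left(4700 + \left(-5 + 38\right)^{2}\right) \left(-61 + 74 \cdot 18\right) = \left(4700 + 33^{2}\right) \left(-61 + 1332\right) = \left(4700 + 1089\right) 1271 = 5789 \cdot 1271 = 7357819$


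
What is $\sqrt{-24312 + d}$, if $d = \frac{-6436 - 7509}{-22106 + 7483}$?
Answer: $\frac{i \sqrt{5198482802513}}{14623} \approx 155.92 i$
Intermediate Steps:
$d = \frac{13945}{14623}$ ($d = - \frac{13945}{-14623} = \left(-13945\right) \left(- \frac{1}{14623}\right) = \frac{13945}{14623} \approx 0.95363$)
$\sqrt{-24312 + d} = \sqrt{-24312 + \frac{13945}{14623}} = \sqrt{- \frac{355500431}{14623}} = \frac{i \sqrt{5198482802513}}{14623}$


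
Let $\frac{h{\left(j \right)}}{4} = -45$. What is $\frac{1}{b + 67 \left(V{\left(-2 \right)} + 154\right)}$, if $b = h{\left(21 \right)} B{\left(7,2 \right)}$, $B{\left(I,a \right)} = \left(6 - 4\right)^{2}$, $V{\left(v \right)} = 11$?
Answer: $\frac{1}{10335} \approx 9.6759 \cdot 10^{-5}$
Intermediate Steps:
$h{\left(j \right)} = -180$ ($h{\left(j \right)} = 4 \left(-45\right) = -180$)
$B{\left(I,a \right)} = 4$ ($B{\left(I,a \right)} = 2^{2} = 4$)
$b = -720$ ($b = \left(-180\right) 4 = -720$)
$\frac{1}{b + 67 \left(V{\left(-2 \right)} + 154\right)} = \frac{1}{-720 + 67 \left(11 + 154\right)} = \frac{1}{-720 + 67 \cdot 165} = \frac{1}{-720 + 11055} = \frac{1}{10335}$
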